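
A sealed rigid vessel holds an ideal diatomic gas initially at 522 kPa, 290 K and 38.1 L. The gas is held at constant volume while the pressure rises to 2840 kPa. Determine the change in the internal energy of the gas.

221000 J

n = P₁V₁/(RT₁) = 522×38.1/(8.314×290) = 8.25 mol.
Isochoric: V stays 38.1 L; P/T = const ⇒ T₂ = 1580 K, P₂ = 2840 kPa.
For an ideal gas ΔU = nCvΔT with Cv = (5/2)R = 20.8 J/(mol·K).
ΔU = 8.25×20.8×(1580−290) = 221000 J.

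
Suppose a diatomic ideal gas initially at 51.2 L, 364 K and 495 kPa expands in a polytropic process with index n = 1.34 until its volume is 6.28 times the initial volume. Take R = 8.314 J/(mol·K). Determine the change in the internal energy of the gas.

n = P₁V₁/(RT₁) = 495×51.2/(8.314×364) = 8.37 mol.
Polytropic n=1.34: T₂ = T₁(V₁/V₂)^(n−1) = 364×(0.159)^0.34 = 195 K; P₂ = P₁(V₁/V₂)^n = 42.2 kPa.
For an ideal gas ΔU = nCvΔT with Cv = (5/2)R = 20.8 J/(mol·K).
ΔU = 8.37×20.8×(195−364) = -29400 J.

-29400 J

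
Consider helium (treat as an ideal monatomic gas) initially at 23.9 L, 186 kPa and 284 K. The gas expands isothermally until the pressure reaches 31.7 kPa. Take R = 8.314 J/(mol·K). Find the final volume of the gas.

140 L

Isothermal: T stays 284 K; PV = const ⇒ V₂ = 140 L, P₂ = 31.7 kPa.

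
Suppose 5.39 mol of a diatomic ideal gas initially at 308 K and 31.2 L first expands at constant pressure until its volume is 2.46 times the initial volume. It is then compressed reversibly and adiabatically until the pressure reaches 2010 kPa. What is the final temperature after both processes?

1170 K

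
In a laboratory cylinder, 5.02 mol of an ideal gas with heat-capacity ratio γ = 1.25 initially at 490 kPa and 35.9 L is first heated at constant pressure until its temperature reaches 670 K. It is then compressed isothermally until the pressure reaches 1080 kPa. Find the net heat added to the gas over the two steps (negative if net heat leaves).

T₁ = P₁V₁/(nR) = 490×35.9/(5.02×8.314) = 421 K.
Step 1 — Isobaric: P stays 490 kPa; V/T = const ⇒ T₂ = 670 K, V₂ = 57.1 L.
W = PΔV = 490×(57.1−35.9) kPa·L = 10400 J.
ΔU = nCvΔT = 5.02×33.3×(670−421) = 41500 J.
Q = ΔU + W = nCpΔT = 51900 J.
State after step 1: P = 490 kPa, V = 57.1 L, T = 670 K.
Step 2 — Isothermal: T stays 670 K; PV = const ⇒ V₂ = 25.9 L, P₂ = 1080 kPa.
ΔU = 0 (ideal gas, T constant).
W = nRT ln(V₂/V₁) = 5.02×8.314×670×ln(0.454) = -22100 J.
Q = ΔU + W = -22100 J.
Net over both steps: W = -11700 J, Q = 29800 J, ΔU = 41500 J.

29800 J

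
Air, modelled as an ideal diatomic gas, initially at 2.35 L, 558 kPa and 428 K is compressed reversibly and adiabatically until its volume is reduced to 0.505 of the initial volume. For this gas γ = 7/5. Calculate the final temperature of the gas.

563 K

Adiabatic: TV^(γ−1) = const ⇒ T₂ = 428×(1.98)^0.400 = 563 K; PV^γ = const ⇒ P₂ = 1450 kPa.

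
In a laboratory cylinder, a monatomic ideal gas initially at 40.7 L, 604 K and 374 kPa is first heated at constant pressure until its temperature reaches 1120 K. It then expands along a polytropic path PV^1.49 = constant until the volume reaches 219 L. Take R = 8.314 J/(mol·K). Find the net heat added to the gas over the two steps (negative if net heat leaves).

38700 J

n = P₁V₁/(RT₁) = 374×40.7/(8.314×604) = 3.03 mol.
Step 1 — Isobaric: P stays 374 kPa; V/T = const ⇒ T₂ = 1120 K, V₂ = 75.5 L.
W = PΔV = 374×(75.5−40.7) kPa·L = 13000 J.
ΔU = nCvΔT = 3.03×12.5×(1120−604) = 19500 J.
Q = ΔU + W = nCpΔT = 32500 J.
State after step 1: P = 374 kPa, V = 75.5 L, T = 1120 K.
Step 2 — Polytropic n=1.49: T₂ = T₁(V₁/V₂)^(n−1) = 1120×(0.345)^0.49 = 665 K; P₂ = P₁(V₁/V₂)^n = 76.5 kPa.
W = (P₁V₁−P₂V₂)/(n−1) = (374×75.5−76.5×219)/0.49 = 23400 J.
ΔU = nCvΔT = 3.03×12.5×(665−1120) = -17200 J.
Q = ΔU + W = 6210 J.
Net over both steps: W = 36400 J, Q = 38700 J, ΔU = 2290 J.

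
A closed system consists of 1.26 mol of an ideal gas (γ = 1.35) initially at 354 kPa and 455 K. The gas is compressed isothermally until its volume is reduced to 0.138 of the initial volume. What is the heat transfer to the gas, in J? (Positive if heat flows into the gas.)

V₁ = nRT₁/P₁ = 1.26×8.314×455/354 = 13.5 L.
Isothermal: T stays 455 K; PV = const ⇒ V₂ = 1.86 L, P₂ = 2570 kPa.
ΔU = 0 (ideal gas, T constant).
W = nRT ln(V₂/V₁) = 1.26×8.314×455×ln(0.138) = -9440 J.
Q = ΔU + W = -9440 J.

-9440 J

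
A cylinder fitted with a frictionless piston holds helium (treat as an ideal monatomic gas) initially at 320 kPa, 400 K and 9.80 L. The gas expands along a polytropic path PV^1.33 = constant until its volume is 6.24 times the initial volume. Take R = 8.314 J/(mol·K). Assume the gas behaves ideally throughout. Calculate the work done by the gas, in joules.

n = P₁V₁/(RT₁) = 320×9.80/(8.314×400) = 0.943 mol.
Polytropic n=1.33: T₂ = T₁(V₁/V₂)^(n−1) = 400×(0.160)^0.33 = 219 K; P₂ = P₁(V₁/V₂)^n = 28.0 kPa.
W = (P₁V₁−P₂V₂)/(n−1) = (320×9.80−28.0×61.2)/0.33 = 4310 J.

4310 J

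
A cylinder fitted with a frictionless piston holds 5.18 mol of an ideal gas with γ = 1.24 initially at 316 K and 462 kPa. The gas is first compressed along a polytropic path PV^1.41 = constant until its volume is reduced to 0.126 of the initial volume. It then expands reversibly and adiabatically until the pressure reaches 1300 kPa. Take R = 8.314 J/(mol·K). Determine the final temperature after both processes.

513 K

V₁ = nRT₁/P₁ = 5.18×8.314×316/462 = 29.5 L.
Step 1 — Polytropic n=1.41: T₂ = T₁(V₁/V₂)^(n−1) = 316×(7.94)^0.41 = 739 K; P₂ = P₁(V₁/V₂)^n = 8570 kPa.
W = (P₁V₁−P₂V₂)/(n−1) = (462×29.5−8570×3.71)/0.41 = -44400 J.
ΔU = nCvΔT = 5.18×34.6×(739−316) = 75900 J.
Q = ΔU + W = 31500 J.
State after step 1: P = 8570 kPa, V = 3.71 L, T = 739 K.
Step 2 — Adiabatic: T₂/T₁ = (P₂/P₁)^((γ−1)/γ) ⇒ T₂ = 739×(0.152)^0.194 = 513 K; V₂ = 17.0 L.
ΔU = nCvΔT = 5.18×34.6×(513−739) = -40500 J.
Q = 0 for an adiabatic process, so W = −ΔU = 40500 J.
Net over both steps: W = -3860 J, Q = 31500 J, ΔU = 35300 J.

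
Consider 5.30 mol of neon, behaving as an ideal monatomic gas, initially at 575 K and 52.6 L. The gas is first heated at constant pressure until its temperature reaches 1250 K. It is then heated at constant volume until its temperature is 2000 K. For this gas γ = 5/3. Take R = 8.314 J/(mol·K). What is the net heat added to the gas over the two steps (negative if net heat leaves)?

P₁ = nRT₁/V₁ = 5.30×8.314×575/52.6 = 482 kPa.
Step 1 — Isobaric: P stays 482 kPa; V/T = const ⇒ T₂ = 1250 K, V₂ = 114 L.
W = PΔV = 482×(114−52.6) kPa·L = 29700 J.
ΔU = nCvΔT = 5.30×12.5×(1250−575) = 44600 J.
Q = ΔU + W = nCpΔT = 74400 J.
State after step 1: P = 482 kPa, V = 114 L, T = 1250 K.
Step 2 — Isochoric: V stays 114 L; P/T = const ⇒ T₂ = 2000 K, P₂ = 771 kPa.
W = 0 (no volume change).
ΔU = nCvΔT = 5.30×12.5×(2000−1250) = 49600 J.
Q = ΔU = 49600 J.
Net over both steps: W = 29700 J, Q = 124000 J, ΔU = 94200 J.

124000 J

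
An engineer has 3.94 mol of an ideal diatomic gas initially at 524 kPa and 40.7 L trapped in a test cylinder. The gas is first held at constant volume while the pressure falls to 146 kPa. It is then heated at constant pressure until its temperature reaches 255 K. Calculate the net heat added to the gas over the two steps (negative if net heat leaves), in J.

T₁ = P₁V₁/(nR) = 524×40.7/(3.94×8.314) = 651 K.
Step 1 — Isochoric: V stays 40.7 L; P/T = const ⇒ T₂ = 181 K, P₂ = 146 kPa.
W = 0 (no volume change).
ΔU = nCvΔT = 3.94×20.8×(181−651) = -38500 J.
Q = ΔU = -38500 J.
State after step 1: P = 146 kPa, V = 40.7 L, T = 181 K.
Step 2 — Isobaric: P stays 146 kPa; V/T = const ⇒ T₂ = 255 K, V₂ = 57.2 L.
W = PΔV = 146×(57.2−40.7) kPa·L = 2410 J.
ΔU = nCvΔT = 3.94×20.8×(255−181) = 6030 J.
Q = ΔU + W = nCpΔT = 8440 J.
Net over both steps: W = 2410 J, Q = -30000 J, ΔU = -32400 J.

-30000 J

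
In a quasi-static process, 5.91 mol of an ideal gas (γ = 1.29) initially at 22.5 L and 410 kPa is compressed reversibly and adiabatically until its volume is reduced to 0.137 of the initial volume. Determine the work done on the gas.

24800 J

T₁ = P₁V₁/(nR) = 410×22.5/(5.91×8.314) = 188 K.
Adiabatic: TV^(γ−1) = const ⇒ T₂ = 188×(7.30)^0.290 = 334 K; PV^γ = const ⇒ P₂ = 5330 kPa.
ΔU = nCvΔT = 5.91×28.7×(334−188) = 24800 J.
Q = 0 for an adiabatic process, so W = −ΔU = -24800 J.
Work done on the gas = −W_by = 24800 J.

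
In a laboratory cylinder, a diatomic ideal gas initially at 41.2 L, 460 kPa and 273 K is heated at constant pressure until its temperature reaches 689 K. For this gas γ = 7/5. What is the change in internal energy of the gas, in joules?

72200 J

n = P₁V₁/(RT₁) = 460×41.2/(8.314×273) = 8.35 mol.
Isobaric: P stays 460 kPa; V/T = const ⇒ T₂ = 689 K, V₂ = 104 L.
For an ideal gas ΔU = nCvΔT with Cv = (5/2)R = 20.8 J/(mol·K).
ΔU = 8.35×20.8×(689−273) = 72200 J.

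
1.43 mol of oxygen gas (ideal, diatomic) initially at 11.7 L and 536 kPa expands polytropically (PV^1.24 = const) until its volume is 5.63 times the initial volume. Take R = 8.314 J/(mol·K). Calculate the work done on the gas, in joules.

-8870 J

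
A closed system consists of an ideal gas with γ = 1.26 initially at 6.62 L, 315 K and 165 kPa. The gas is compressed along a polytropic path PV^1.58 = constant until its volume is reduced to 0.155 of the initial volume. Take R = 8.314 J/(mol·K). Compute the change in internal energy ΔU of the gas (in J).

n = P₁V₁/(RT₁) = 165×6.62/(8.314×315) = 0.417 mol.
Polytropic n=1.58: T₂ = T₁(V₁/V₂)^(n−1) = 315×(6.45)^0.58 = 929 K; P₂ = P₁(V₁/V₂)^n = 3140 kPa.
For an ideal gas ΔU = nCvΔT with Cv = R/(γ−1) = 32.0 J/(mol·K).
ΔU = 0.417×32.0×(929−315) = 8190 J.

8190 J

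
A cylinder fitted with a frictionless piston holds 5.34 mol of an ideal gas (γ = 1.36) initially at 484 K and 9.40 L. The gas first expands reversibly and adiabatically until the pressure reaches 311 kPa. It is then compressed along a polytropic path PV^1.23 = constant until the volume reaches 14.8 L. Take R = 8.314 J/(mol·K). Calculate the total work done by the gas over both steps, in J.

10000 J

P₁ = nRT₁/V₁ = 5.34×8.314×484/9.40 = 2290 kPa.
Step 1 — Adiabatic: T₂/T₁ = (P₂/P₁)^((γ−1)/γ) ⇒ T₂ = 484×(0.136)^0.265 = 285 K; V₂ = 40.7 L.
ΔU = nCvΔT = 5.34×23.1×(285−484) = -24500 J.
Q = 0 for an adiabatic process, so W = −ΔU = 24500 J.
State after step 1: P = 311 kPa, V = 40.7 L, T = 285 K.
Step 2 — Polytropic n=1.23: T₂ = T₁(V₁/V₂)^(n−1) = 285×(2.75)^0.23 = 360 K; P₂ = P₁(V₁/V₂)^n = 1080 kPa.
W = (P₁V₁−P₂V₂)/(n−1) = (311×40.7−1080×14.8)/0.23 = -14500 J.
ΔU = nCvΔT = 5.34×23.1×(360−285) = 9230 J.
Q = ΔU + W = -5220 J.
Net over both steps: W = 10000 J, Q = -5220 J, ΔU = -15300 J.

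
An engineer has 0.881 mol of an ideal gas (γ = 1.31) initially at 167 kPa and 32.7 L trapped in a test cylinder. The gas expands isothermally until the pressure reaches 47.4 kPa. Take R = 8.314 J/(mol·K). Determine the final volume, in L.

115 L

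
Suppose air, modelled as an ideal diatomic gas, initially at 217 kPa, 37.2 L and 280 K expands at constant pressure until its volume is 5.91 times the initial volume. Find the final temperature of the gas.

1650 K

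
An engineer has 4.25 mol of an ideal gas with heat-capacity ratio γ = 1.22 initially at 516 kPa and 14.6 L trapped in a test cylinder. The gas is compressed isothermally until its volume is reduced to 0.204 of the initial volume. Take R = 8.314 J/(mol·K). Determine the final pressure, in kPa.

2530 kPa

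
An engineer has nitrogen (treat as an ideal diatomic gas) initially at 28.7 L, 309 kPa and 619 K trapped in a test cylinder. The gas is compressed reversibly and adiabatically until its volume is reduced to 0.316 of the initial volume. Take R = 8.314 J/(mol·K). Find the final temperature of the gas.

981 K

Adiabatic: TV^(γ−1) = const ⇒ T₂ = 619×(3.16)^0.400 = 981 K; PV^γ = const ⇒ P₂ = 1550 kPa.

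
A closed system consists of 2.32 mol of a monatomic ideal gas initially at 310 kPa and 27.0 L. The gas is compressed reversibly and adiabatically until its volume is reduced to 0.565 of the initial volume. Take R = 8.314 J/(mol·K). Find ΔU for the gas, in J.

T₁ = P₁V₁/(nR) = 310×27.0/(2.32×8.314) = 434 K.
Adiabatic: TV^(γ−1) = const ⇒ T₂ = 434×(1.77)^0.667 = 635 K; PV^γ = const ⇒ P₂ = 803 kPa.
For an ideal gas ΔU = nCvΔT with Cv = (3/2)R = 12.5 J/(mol·K).
ΔU = 2.32×12.5×(635−434) = 5820 J.

5820 J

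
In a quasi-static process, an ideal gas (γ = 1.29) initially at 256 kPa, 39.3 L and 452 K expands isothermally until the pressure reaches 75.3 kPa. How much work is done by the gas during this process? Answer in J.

12300 J

n = P₁V₁/(RT₁) = 256×39.3/(8.314×452) = 2.68 mol.
Isothermal: T stays 452 K; PV = const ⇒ V₂ = 134 L, P₂ = 75.3 kPa.
W = nRT ln(V₂/V₁) = 2.68×8.314×452×ln(3.40) = 12300 J.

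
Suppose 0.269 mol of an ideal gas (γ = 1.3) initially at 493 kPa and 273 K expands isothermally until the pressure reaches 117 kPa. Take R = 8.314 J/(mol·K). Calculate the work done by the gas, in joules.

V₁ = nRT₁/P₁ = 0.269×8.314×273/493 = 1.24 L.
Isothermal: T stays 273 K; PV = const ⇒ V₂ = 5.22 L, P₂ = 117 kPa.
W = nRT ln(V₂/V₁) = 0.269×8.314×273×ln(4.21) = 878 J.

878 J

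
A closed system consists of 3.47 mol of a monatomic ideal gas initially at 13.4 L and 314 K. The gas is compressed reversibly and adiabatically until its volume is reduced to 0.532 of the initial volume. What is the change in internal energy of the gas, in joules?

P₁ = nRT₁/V₁ = 3.47×8.314×314/13.4 = 676 kPa.
Adiabatic: TV^(γ−1) = const ⇒ T₂ = 314×(1.88)^0.667 = 478 K; PV^γ = const ⇒ P₂ = 1940 kPa.
For an ideal gas ΔU = nCvΔT with Cv = (3/2)R = 12.5 J/(mol·K).
ΔU = 3.47×12.5×(478−314) = 7110 J.

7110 J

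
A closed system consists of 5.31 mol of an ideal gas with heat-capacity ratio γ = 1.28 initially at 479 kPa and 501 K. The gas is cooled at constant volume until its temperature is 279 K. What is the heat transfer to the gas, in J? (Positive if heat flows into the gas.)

-35000 J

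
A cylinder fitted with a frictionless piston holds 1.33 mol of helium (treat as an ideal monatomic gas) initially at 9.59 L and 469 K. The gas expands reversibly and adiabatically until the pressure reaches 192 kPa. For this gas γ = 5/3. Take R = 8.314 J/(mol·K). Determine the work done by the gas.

P₁ = nRT₁/V₁ = 1.33×8.314×469/9.59 = 541 kPa.
Adiabatic: T₂/T₁ = (P₂/P₁)^((γ−1)/γ) ⇒ T₂ = 469×(0.355)^0.400 = 310 K; V₂ = 17.9 L.
ΔU = nCvΔT = 1.33×12.5×(310−469) = -2640 J.
Q = 0 for an adiabatic process, so W = −ΔU = 2640 J.

2640 J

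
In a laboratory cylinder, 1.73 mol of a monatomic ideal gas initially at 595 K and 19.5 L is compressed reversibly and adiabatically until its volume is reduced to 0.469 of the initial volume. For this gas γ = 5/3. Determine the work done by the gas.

-8430 J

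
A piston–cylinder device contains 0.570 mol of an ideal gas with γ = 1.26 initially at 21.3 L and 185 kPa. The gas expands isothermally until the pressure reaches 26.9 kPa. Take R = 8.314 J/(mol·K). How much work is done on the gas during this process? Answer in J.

-7600 J

T₁ = P₁V₁/(nR) = 185×21.3/(0.570×8.314) = 832 K.
Isothermal: T stays 832 K; PV = const ⇒ V₂ = 146 L, P₂ = 26.9 kPa.
W = nRT ln(V₂/V₁) = 0.570×8.314×832×ln(6.88) = 7600 J.
Work done on the gas = −W_by = -7600 J.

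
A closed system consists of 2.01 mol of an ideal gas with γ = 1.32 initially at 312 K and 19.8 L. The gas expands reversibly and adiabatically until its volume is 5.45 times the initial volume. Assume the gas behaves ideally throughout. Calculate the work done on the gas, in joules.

-6820 J

P₁ = nRT₁/V₁ = 2.01×8.314×312/19.8 = 263 kPa.
Adiabatic: TV^(γ−1) = const ⇒ T₂ = 312×(0.183)^0.320 = 181 K; PV^γ = const ⇒ P₂ = 28.1 kPa.
ΔU = nCvΔT = 2.01×26.0×(181−312) = -6820 J.
Q = 0 for an adiabatic process, so W = −ΔU = 6820 J.
Work done on the gas = −W_by = -6820 J.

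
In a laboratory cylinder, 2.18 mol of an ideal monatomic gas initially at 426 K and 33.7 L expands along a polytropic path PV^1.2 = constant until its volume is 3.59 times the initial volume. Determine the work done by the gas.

8710 J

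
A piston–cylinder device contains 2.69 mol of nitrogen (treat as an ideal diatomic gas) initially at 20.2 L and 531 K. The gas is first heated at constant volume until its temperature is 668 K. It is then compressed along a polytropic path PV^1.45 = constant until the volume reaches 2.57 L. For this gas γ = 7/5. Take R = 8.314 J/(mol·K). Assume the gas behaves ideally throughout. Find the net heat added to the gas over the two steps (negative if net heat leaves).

14000 J

P₁ = nRT₁/V₁ = 2.69×8.314×531/20.2 = 588 kPa.
Step 1 — Isochoric: V stays 20.2 L; P/T = const ⇒ T₂ = 668 K, P₂ = 740 kPa.
W = 0 (no volume change).
ΔU = nCvΔT = 2.69×20.8×(668−531) = 7660 J.
Q = ΔU = 7660 J.
State after step 1: P = 740 kPa, V = 20.2 L, T = 668 K.
Step 2 — Polytropic n=1.45: T₂ = T₁(V₁/V₂)^(n−1) = 668×(7.86)^0.45 = 1690 K; P₂ = P₁(V₁/V₂)^n = 14700 kPa.
W = (P₁V₁−P₂V₂)/(n−1) = (740×20.2−14700×2.57)/0.45 = -50800 J.
ΔU = nCvΔT = 2.69×20.8×(1690−668) = 57100 J.
Q = ΔU + W = 6340 J.
Net over both steps: W = -50800 J, Q = 14000 J, ΔU = 64800 J.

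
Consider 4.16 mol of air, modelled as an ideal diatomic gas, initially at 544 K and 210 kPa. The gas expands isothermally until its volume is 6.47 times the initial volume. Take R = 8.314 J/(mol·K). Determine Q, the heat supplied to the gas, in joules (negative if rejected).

V₁ = nRT₁/P₁ = 4.16×8.314×544/210 = 89.6 L.
Isothermal: T stays 544 K; PV = const ⇒ V₂ = 580 L, P₂ = 32.5 kPa.
ΔU = 0 (ideal gas, T constant).
W = nRT ln(V₂/V₁) = 4.16×8.314×544×ln(6.47) = 35100 J.
Q = ΔU + W = 35100 J.

35100 J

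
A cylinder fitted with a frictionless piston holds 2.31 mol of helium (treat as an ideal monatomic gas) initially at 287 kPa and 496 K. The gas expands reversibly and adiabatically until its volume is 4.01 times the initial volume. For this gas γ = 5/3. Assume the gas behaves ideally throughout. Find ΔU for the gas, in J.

V₁ = nRT₁/P₁ = 2.31×8.314×496/287 = 33.2 L.
Adiabatic: TV^(γ−1) = const ⇒ T₂ = 496×(0.249)^0.667 = 197 K; PV^γ = const ⇒ P₂ = 28.4 kPa.
For an ideal gas ΔU = nCvΔT with Cv = (3/2)R = 12.5 J/(mol·K).
ΔU = 2.31×12.5×(197−496) = -8630 J.

-8630 J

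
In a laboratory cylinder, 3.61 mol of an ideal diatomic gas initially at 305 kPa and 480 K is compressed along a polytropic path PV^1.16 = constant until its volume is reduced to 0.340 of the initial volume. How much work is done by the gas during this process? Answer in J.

V₁ = nRT₁/P₁ = 3.61×8.314×480/305 = 47.2 L.
Polytropic n=1.16: T₂ = T₁(V₁/V₂)^(n−1) = 480×(2.94)^0.16 = 570 K; P₂ = P₁(V₁/V₂)^n = 1070 kPa.
W = (P₁V₁−P₂V₂)/(n−1) = (305×47.2−1070×16.1)/0.16 = -17000 J.

-17000 J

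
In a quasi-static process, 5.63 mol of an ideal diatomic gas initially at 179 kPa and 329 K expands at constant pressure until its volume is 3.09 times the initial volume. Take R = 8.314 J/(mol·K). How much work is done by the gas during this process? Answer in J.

32200 J

V₁ = nRT₁/P₁ = 5.63×8.314×329/179 = 86.0 L.
Isobaric: P stays 179 kPa; V/T = const ⇒ T₂ = 1020 K, V₂ = 266 L.
W = PΔV = 179×(266−86.0) kPa·L = 32200 J.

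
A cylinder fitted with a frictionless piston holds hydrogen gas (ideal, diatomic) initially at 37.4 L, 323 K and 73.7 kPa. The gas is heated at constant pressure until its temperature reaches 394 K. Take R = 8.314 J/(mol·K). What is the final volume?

Isobaric: P stays 73.7 kPa; V/T = const ⇒ T₂ = 394 K, V₂ = 45.6 L.

45.6 L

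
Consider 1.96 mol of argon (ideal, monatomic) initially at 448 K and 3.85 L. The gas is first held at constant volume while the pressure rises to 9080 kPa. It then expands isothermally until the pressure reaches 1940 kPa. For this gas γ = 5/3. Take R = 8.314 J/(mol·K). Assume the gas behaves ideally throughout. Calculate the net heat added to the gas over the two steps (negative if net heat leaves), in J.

95400 J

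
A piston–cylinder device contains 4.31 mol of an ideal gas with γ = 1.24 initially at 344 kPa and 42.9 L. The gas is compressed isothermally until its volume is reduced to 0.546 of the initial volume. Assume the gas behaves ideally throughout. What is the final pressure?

630 kPa

T₁ = P₁V₁/(nR) = 344×42.9/(4.31×8.314) = 412 K.
Isothermal: T stays 412 K; PV = const ⇒ V₂ = 23.4 L, P₂ = 630 kPa.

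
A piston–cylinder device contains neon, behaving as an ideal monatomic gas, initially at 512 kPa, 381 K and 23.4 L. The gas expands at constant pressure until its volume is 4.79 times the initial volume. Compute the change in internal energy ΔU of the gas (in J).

n = P₁V₁/(RT₁) = 512×23.4/(8.314×381) = 3.78 mol.
Isobaric: P stays 512 kPa; V/T = const ⇒ T₂ = 1820 K, V₂ = 112 L.
For an ideal gas ΔU = nCvΔT with Cv = (3/2)R = 12.5 J/(mol·K).
ΔU = 3.78×12.5×(1820−381) = 68100 J.

68100 J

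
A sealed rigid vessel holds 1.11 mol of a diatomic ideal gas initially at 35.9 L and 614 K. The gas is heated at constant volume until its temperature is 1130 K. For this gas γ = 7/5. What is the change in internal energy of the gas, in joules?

11900 J

P₁ = nRT₁/V₁ = 1.11×8.314×614/35.9 = 158 kPa.
Isochoric: V stays 35.9 L; P/T = const ⇒ T₂ = 1130 K, P₂ = 290 kPa.
For an ideal gas ΔU = nCvΔT with Cv = (5/2)R = 20.8 J/(mol·K).
ΔU = 1.11×20.8×(1130−614) = 11900 J.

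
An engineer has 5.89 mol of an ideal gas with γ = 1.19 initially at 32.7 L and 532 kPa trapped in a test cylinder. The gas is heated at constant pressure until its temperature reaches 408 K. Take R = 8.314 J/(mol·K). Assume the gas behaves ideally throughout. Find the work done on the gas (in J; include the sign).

T₁ = P₁V₁/(nR) = 532×32.7/(5.89×8.314) = 355 K.
Isobaric: P stays 532 kPa; V/T = const ⇒ T₂ = 408 K, V₂ = 37.6 L.
W = PΔV = 532×(37.6−32.7) kPa·L = 2580 J.
Work done on the gas = −W_by = -2580 J.

-2580 J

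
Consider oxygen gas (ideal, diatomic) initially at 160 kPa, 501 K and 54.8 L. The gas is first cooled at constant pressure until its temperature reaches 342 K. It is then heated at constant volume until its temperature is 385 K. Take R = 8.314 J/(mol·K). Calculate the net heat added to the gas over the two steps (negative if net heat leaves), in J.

-7860 J

n = P₁V₁/(RT₁) = 160×54.8/(8.314×501) = 2.11 mol.
Step 1 — Isobaric: P stays 160 kPa; V/T = const ⇒ T₂ = 342 K, V₂ = 37.4 L.
W = PΔV = 160×(37.4−54.8) kPa·L = -2780 J.
ΔU = nCvΔT = 2.11×20.8×(342−501) = -6960 J.
Q = ΔU + W = nCpΔT = -9740 J.
State after step 1: P = 160 kPa, V = 37.4 L, T = 342 K.
Step 2 — Isochoric: V stays 37.4 L; P/T = const ⇒ T₂ = 385 K, P₂ = 180 kPa.
W = 0 (no volume change).
ΔU = nCvΔT = 2.11×20.8×(385−342) = 1880 J.
Q = ΔU = 1880 J.
Net over both steps: W = -2780 J, Q = -7860 J, ΔU = -5080 J.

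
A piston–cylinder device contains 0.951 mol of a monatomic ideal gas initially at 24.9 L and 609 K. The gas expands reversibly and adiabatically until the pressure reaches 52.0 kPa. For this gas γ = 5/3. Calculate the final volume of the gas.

54.8 L

P₁ = nRT₁/V₁ = 0.951×8.314×609/24.9 = 193 kPa.
Adiabatic: T₂/T₁ = (P₂/P₁)^((γ−1)/γ) ⇒ T₂ = 609×(0.269)^0.400 = 360 K; V₂ = 54.8 L.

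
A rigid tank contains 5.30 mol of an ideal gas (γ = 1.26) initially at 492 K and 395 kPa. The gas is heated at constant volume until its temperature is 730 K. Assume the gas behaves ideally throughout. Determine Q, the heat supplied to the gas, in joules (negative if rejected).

40300 J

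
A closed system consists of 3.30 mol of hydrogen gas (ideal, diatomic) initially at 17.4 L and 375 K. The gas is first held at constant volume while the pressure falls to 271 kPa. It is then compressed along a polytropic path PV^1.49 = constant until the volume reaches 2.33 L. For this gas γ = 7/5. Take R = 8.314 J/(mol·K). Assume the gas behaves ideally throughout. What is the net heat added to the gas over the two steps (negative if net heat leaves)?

-10300 J

P₁ = nRT₁/V₁ = 3.30×8.314×375/17.4 = 591 kPa.
Step 1 — Isochoric: V stays 17.4 L; P/T = const ⇒ T₂ = 172 K, P₂ = 271 kPa.
W = 0 (no volume change).
ΔU = nCvΔT = 3.30×20.8×(172−375) = -13900 J.
Q = ΔU = -13900 J.
State after step 1: P = 271 kPa, V = 17.4 L, T = 172 K.
Step 2 — Polytropic n=1.49: T₂ = T₁(V₁/V₂)^(n−1) = 172×(7.47)^0.49 = 460 K; P₂ = P₁(V₁/V₂)^n = 5420 kPa.
W = (P₁V₁−P₂V₂)/(n−1) = (271×17.4−5420×2.33)/0.49 = -16200 J.
ΔU = nCvΔT = 3.30×20.8×(460−172) = 19800 J.
Q = ΔU + W = 3630 J.
Net over both steps: W = -16200 J, Q = -10300 J, ΔU = 5850 J.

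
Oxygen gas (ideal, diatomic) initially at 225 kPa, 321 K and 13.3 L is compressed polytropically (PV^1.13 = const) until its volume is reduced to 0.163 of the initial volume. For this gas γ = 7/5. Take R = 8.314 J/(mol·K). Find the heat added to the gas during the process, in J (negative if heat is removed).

n = P₁V₁/(RT₁) = 225×13.3/(8.314×321) = 1.12 mol.
Polytropic n=1.13: T₂ = T₁(V₁/V₂)^(n−1) = 321×(6.13)^0.13 = 406 K; P₂ = P₁(V₁/V₂)^n = 1750 kPa.
W = (P₁V₁−P₂V₂)/(n−1) = (225×13.3−1750×2.17)/0.13 = -6120 J.
ΔU = nCvΔT = 1.12×20.8×(406−321) = 1990 J.
Q = ΔU + W = -4130 J.

-4130 J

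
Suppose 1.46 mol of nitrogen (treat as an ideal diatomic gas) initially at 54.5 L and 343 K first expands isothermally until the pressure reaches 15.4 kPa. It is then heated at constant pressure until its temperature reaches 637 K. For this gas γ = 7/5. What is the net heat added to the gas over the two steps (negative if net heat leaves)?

19200 J

P₁ = nRT₁/V₁ = 1.46×8.314×343/54.5 = 76.4 kPa.
Step 1 — Isothermal: T stays 343 K; PV = const ⇒ V₂ = 270 L, P₂ = 15.4 kPa.
ΔU = 0 (ideal gas, T constant).
W = nRT ln(V₂/V₁) = 1.46×8.314×343×ln(4.96) = 6670 J.
Q = ΔU + W = 6670 J.
State after step 1: P = 15.4 kPa, V = 270 L, T = 343 K.
Step 2 — Isobaric: P stays 15.4 kPa; V/T = const ⇒ T₂ = 637 K, V₂ = 502 L.
W = PΔV = 15.4×(502−270) kPa·L = 3570 J.
ΔU = nCvΔT = 1.46×20.8×(637−343) = 8920 J.
Q = ΔU + W = nCpΔT = 12500 J.
Net over both steps: W = 10200 J, Q = 19200 J, ΔU = 8920 J.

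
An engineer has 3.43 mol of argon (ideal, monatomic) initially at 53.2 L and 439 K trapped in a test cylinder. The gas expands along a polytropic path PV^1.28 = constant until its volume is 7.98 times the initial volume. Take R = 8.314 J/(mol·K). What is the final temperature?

245 K

P₁ = nRT₁/V₁ = 3.43×8.314×439/53.2 = 235 kPa.
Polytropic n=1.28: T₂ = T₁(V₁/V₂)^(n−1) = 439×(0.125)^0.28 = 245 K; P₂ = P₁(V₁/V₂)^n = 16.5 kPa.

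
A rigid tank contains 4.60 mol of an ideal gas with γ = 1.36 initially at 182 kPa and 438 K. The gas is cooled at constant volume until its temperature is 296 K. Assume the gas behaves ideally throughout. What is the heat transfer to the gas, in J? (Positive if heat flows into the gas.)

-15100 J

V₁ = nRT₁/P₁ = 4.60×8.314×438/182 = 92.0 L.
Isochoric: V stays 92.0 L; P/T = const ⇒ T₂ = 296 K, P₂ = 123 kPa.
W = 0 (no volume change).
ΔU = nCvΔT = 4.60×23.1×(296−438) = -15100 J.
Q = ΔU = -15100 J.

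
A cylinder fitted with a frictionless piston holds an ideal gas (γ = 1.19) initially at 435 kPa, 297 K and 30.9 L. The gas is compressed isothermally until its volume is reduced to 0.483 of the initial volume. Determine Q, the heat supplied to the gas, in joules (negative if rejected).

-9780 J

n = P₁V₁/(RT₁) = 435×30.9/(8.314×297) = 5.44 mol.
Isothermal: T stays 297 K; PV = const ⇒ V₂ = 14.9 L, P₂ = 901 kPa.
ΔU = 0 (ideal gas, T constant).
W = nRT ln(V₂/V₁) = 5.44×8.314×297×ln(0.483) = -9780 J.
Q = ΔU + W = -9780 J.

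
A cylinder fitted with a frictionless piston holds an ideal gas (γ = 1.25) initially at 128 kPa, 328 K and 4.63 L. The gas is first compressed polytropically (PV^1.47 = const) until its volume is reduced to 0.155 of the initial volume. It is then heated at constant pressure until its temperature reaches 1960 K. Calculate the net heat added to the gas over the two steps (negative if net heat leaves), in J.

12100 J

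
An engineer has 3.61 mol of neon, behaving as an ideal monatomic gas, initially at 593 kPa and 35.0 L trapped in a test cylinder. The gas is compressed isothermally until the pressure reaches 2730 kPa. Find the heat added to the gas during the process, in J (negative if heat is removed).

T₁ = P₁V₁/(nR) = 593×35.0/(3.61×8.314) = 692 K.
Isothermal: T stays 692 K; PV = const ⇒ V₂ = 7.60 L, P₂ = 2730 kPa.
ΔU = 0 (ideal gas, T constant).
W = nRT ln(V₂/V₁) = 3.61×8.314×692×ln(0.217) = -31700 J.
Q = ΔU + W = -31700 J.

-31700 J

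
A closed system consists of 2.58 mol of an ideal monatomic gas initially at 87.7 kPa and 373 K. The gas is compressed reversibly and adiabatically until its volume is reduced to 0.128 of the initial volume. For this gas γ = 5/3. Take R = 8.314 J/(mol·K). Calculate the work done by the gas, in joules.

-35300 J

V₁ = nRT₁/P₁ = 2.58×8.314×373/87.7 = 91.2 L.
Adiabatic: TV^(γ−1) = const ⇒ T₂ = 373×(7.81)^0.667 = 1470 K; PV^γ = const ⇒ P₂ = 2700 kPa.
ΔU = nCvΔT = 2.58×12.5×(1470−373) = 35300 J.
Q = 0 for an adiabatic process, so W = −ΔU = -35300 J.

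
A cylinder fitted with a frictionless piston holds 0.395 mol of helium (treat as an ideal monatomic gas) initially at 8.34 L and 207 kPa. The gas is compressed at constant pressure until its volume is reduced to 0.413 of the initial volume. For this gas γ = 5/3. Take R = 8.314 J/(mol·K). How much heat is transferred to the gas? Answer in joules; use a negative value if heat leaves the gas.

-2530 J

T₁ = P₁V₁/(nR) = 207×8.34/(0.395×8.314) = 526 K.
Isobaric: P stays 207 kPa; V/T = const ⇒ T₂ = 217 K, V₂ = 3.44 L.
W = PΔV = 207×(3.44−8.34) kPa·L = -1010 J.
ΔU = nCvΔT = 0.395×12.5×(217−526) = -1520 J.
Q = ΔU + W = nCpΔT = -2530 J.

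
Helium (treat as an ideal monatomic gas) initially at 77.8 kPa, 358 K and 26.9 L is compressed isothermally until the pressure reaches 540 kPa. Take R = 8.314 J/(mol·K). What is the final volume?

Isothermal: T stays 358 K; PV = const ⇒ V₂ = 3.88 L, P₂ = 540 kPa.

3.88 L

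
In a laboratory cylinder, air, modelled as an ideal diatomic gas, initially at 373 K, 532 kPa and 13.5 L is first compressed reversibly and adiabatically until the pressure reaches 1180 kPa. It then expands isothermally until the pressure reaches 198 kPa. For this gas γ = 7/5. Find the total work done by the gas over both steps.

11500 J

n = P₁V₁/(RT₁) = 532×13.5/(8.314×373) = 2.32 mol.
Step 1 — Adiabatic: T₂/T₁ = (P₂/P₁)^((γ−1)/γ) ⇒ T₂ = 373×(2.22)^0.286 = 468 K; V₂ = 7.64 L.
ΔU = nCvΔT = 2.32×20.8×(468−373) = 4590 J.
Q = 0 for an adiabatic process, so W = −ΔU = -4590 J.
State after step 1: P = 1180 kPa, V = 7.64 L, T = 468 K.
Step 2 — Isothermal: T stays 468 K; PV = const ⇒ V₂ = 45.5 L, P₂ = 198 kPa.
ΔU = 0 (ideal gas, T constant).
W = nRT ln(V₂/V₁) = 2.32×8.314×468×ln(5.96) = 16100 J.
Q = ΔU + W = 16100 J.
Net over both steps: W = 11500 J, Q = 16100 J, ΔU = 4590 J.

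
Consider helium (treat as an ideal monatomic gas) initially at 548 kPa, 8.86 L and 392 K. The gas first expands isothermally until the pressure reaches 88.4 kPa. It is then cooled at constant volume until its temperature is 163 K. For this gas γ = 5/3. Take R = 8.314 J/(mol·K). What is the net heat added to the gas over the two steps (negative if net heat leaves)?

4600 J

n = P₁V₁/(RT₁) = 548×8.86/(8.314×392) = 1.49 mol.
Step 1 — Isothermal: T stays 392 K; PV = const ⇒ V₂ = 54.9 L, P₂ = 88.4 kPa.
ΔU = 0 (ideal gas, T constant).
W = nRT ln(V₂/V₁) = 1.49×8.314×392×ln(6.20) = 8860 J.
Q = ΔU + W = 8860 J.
State after step 1: P = 88.4 kPa, V = 54.9 L, T = 392 K.
Step 2 — Isochoric: V stays 54.9 L; P/T = const ⇒ T₂ = 163 K, P₂ = 36.8 kPa.
W = 0 (no volume change).
ΔU = nCvΔT = 1.49×12.5×(163−392) = -4250 J.
Q = ΔU = -4250 J.
Net over both steps: W = 8860 J, Q = 4600 J, ΔU = -4250 J.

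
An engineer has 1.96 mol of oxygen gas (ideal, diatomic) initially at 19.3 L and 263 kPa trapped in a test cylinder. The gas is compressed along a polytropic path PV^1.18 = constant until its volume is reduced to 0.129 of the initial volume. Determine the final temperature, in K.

450 K

T₁ = P₁V₁/(nR) = 263×19.3/(1.96×8.314) = 311 K.
Polytropic n=1.18: T₂ = T₁(V₁/V₂)^(n−1) = 311×(7.75)^0.18 = 450 K; P₂ = P₁(V₁/V₂)^n = 2950 kPa.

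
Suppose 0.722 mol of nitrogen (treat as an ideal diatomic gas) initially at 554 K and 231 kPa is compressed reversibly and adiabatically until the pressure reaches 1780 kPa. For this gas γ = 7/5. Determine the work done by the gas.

-6590 J

V₁ = nRT₁/P₁ = 0.722×8.314×554/231 = 14.4 L.
Adiabatic: T₂/T₁ = (P₂/P₁)^((γ−1)/γ) ⇒ T₂ = 554×(7.71)^0.286 = 993 K; V₂ = 3.35 L.
ΔU = nCvΔT = 0.722×20.8×(993−554) = 6590 J.
Q = 0 for an adiabatic process, so W = −ΔU = -6590 J.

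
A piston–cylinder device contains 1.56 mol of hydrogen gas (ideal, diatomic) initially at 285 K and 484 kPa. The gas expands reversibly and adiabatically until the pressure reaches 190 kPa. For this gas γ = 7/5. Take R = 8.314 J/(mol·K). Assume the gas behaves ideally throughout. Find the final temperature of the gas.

218 K

V₁ = nRT₁/P₁ = 1.56×8.314×285/484 = 7.64 L.
Adiabatic: T₂/T₁ = (P₂/P₁)^((γ−1)/γ) ⇒ T₂ = 285×(0.393)^0.286 = 218 K; V₂ = 14.9 L.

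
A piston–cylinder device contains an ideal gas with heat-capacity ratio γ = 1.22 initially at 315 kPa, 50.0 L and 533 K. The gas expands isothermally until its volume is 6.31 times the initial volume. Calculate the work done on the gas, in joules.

n = P₁V₁/(RT₁) = 315×50.0/(8.314×533) = 3.55 mol.
Isothermal: T stays 533 K; PV = const ⇒ V₂ = 316 L, P₂ = 49.9 kPa.
W = nRT ln(V₂/V₁) = 3.55×8.314×533×ln(6.31) = 29000 J.
Work done on the gas = −W_by = -29000 J.

-29000 J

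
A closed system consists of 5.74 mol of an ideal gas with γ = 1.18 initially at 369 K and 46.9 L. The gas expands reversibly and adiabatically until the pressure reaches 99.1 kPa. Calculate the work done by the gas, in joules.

18000 J

P₁ = nRT₁/V₁ = 5.74×8.314×369/46.9 = 375 kPa.
Adiabatic: T₂/T₁ = (P₂/P₁)^((γ−1)/γ) ⇒ T₂ = 369×(0.264)^0.153 = 301 K; V₂ = 145 L.
ΔU = nCvΔT = 5.74×46.2×(301−369) = -18000 J.
Q = 0 for an adiabatic process, so W = −ΔU = 18000 J.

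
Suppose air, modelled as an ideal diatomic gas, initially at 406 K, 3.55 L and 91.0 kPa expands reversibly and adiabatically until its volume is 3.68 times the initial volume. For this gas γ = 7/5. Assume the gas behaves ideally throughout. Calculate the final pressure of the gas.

Adiabatic: TV^(γ−1) = const ⇒ T₂ = 406×(0.272)^0.400 = 241 K; PV^γ = const ⇒ P₂ = 14.7 kPa.

14.7 kPa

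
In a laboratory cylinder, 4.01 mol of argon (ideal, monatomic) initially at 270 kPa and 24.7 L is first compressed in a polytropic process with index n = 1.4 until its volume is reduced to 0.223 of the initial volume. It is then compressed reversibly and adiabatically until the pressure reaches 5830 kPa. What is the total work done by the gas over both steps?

T₁ = P₁V₁/(nR) = 270×24.7/(4.01×8.314) = 200 K.
Step 1 — Polytropic n=1.4: T₂ = T₁(V₁/V₂)^(n−1) = 200×(4.48)^0.40 = 365 K; P₂ = P₁(V₁/V₂)^n = 2210 kPa.
W = (P₁V₁−P₂V₂)/(n−1) = (270×24.7−2210×5.51)/0.40 = -13700 J.
ΔU = nCvΔT = 4.01×12.5×(365−200) = 8230 J.
Q = ΔU + W = -5490 J.
State after step 1: P = 2210 kPa, V = 5.51 L, T = 365 K.
Step 2 — Adiabatic: T₂/T₁ = (P₂/P₁)^((γ−1)/γ) ⇒ T₂ = 365×(2.64)^0.400 = 538 K; V₂ = 3.07 L.
ΔU = nCvΔT = 4.01×12.5×(538−365) = 8660 J.
Q = 0 for an adiabatic process, so W = −ΔU = -8660 J.
Net over both steps: W = -22400 J, Q = -5490 J, ΔU = 16900 J.

-22400 J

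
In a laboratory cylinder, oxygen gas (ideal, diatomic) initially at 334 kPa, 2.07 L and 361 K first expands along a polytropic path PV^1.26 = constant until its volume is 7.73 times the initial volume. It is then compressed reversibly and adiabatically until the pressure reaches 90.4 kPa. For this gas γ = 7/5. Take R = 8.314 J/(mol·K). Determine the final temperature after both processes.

n = P₁V₁/(RT₁) = 334×2.07/(8.314×361) = 0.230 mol.
Step 1 — Polytropic n=1.26: T₂ = T₁(V₁/V₂)^(n−1) = 361×(0.129)^0.26 = 212 K; P₂ = P₁(V₁/V₂)^n = 25.4 kPa.
W = (P₁V₁−P₂V₂)/(n−1) = (334×2.07−25.4×16.0)/0.26 = 1100 J.
ΔU = nCvΔT = 0.230×20.8×(212−361) = -713 J.
Q = ΔU + W = 384 J.
State after step 1: P = 25.4 kPa, V = 16.0 L, T = 212 K.
Step 2 — Adiabatic: T₂/T₁ = (P₂/P₁)^((γ−1)/γ) ⇒ T₂ = 212×(3.56)^0.286 = 305 K; V₂ = 6.46 L.
ΔU = nCvΔT = 0.230×20.8×(305−212) = 444 J.
Q = 0 for an adiabatic process, so W = −ΔU = -444 J.
Net over both steps: W = 652 J, Q = 384 J, ΔU = -269 J.

305 K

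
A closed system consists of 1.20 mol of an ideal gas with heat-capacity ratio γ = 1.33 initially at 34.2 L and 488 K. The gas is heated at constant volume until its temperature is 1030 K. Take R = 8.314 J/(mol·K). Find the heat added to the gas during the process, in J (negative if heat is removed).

P₁ = nRT₁/V₁ = 1.20×8.314×488/34.2 = 142 kPa.
Isochoric: V stays 34.2 L; P/T = const ⇒ T₂ = 1030 K, P₂ = 300 kPa.
W = 0 (no volume change).
ΔU = nCvΔT = 1.20×25.2×(1030−488) = 16400 J.
Q = ΔU = 16400 J.

16400 J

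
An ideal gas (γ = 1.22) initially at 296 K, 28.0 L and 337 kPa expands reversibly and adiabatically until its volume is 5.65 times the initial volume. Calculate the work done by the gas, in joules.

n = P₁V₁/(RT₁) = 337×28.0/(8.314×296) = 3.83 mol.
Adiabatic: TV^(γ−1) = const ⇒ T₂ = 296×(0.177)^0.220 = 202 K; PV^γ = const ⇒ P₂ = 40.8 kPa.
ΔU = nCvΔT = 3.83×37.8×(202−296) = -13600 J.
Q = 0 for an adiabatic process, so W = −ΔU = 13600 J.

13600 J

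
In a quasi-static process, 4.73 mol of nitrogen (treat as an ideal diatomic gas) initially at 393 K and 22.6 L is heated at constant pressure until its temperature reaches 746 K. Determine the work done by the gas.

13900 J

P₁ = nRT₁/V₁ = 4.73×8.314×393/22.6 = 684 kPa.
Isobaric: P stays 684 kPa; V/T = const ⇒ T₂ = 746 K, V₂ = 42.9 L.
W = PΔV = 684×(42.9−22.6) kPa·L = 13900 J.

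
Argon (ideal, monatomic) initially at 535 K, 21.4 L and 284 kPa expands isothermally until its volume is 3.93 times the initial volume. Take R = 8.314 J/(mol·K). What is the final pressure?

72.3 kPa

Isothermal: T stays 535 K; PV = const ⇒ V₂ = 84.1 L, P₂ = 72.3 kPa.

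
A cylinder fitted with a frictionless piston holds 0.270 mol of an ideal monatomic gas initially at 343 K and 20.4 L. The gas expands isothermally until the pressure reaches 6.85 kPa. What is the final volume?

112 L

P₁ = nRT₁/V₁ = 0.270×8.314×343/20.4 = 37.7 kPa.
Isothermal: T stays 343 K; PV = const ⇒ V₂ = 112 L, P₂ = 6.85 kPa.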